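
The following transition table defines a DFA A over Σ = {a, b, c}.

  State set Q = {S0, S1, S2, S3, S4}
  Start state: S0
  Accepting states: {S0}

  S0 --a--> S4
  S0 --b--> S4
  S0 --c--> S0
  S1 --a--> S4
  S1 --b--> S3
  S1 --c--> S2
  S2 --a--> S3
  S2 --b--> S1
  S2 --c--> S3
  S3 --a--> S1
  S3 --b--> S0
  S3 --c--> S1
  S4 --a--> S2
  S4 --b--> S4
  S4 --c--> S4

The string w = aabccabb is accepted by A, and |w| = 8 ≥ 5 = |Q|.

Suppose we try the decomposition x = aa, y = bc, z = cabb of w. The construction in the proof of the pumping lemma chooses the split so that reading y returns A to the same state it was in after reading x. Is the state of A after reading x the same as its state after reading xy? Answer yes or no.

State sequence: S0 -a-> S4 -a-> S2 -b-> S1 -c-> S2

After x (step 2): S2. After xy (step 4): S2.
They match, so y = bc drives A around a cycle from S2 back to itself; pumping y any number of times keeps A in S2 before reading z, and xyⁱz ∈ L(A) for every i ≥ 0.

yes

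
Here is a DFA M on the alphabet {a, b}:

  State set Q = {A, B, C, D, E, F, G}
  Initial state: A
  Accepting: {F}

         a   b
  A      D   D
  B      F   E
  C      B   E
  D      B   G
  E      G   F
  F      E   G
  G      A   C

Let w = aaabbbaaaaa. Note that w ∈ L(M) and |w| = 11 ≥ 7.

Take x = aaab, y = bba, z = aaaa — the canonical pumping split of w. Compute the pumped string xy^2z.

xy^2z = aaab·bba·bba·aaaa = aaabbbabbaaaaa.
Reading y = bba takes M from G back to G, so after x·y·y the machine is still in G, and z then leads to the accepting state F. Hence aaabbbabbaaaaa ∈ L(M).

aaabbbabbaaaaa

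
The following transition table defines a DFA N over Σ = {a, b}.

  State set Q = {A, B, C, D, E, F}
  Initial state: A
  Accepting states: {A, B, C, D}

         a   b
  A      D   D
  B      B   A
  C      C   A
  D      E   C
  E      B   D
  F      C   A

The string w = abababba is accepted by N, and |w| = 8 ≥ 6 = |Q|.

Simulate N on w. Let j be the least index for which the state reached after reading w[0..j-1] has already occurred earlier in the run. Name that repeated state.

C

State sequence: A -a-> D -b-> C -a-> C -b-> A -a-> D -b-> C -b-> A -a-> D
First repeat at step 3: C was already visited.

The earliest repeat is at step j = 3: N is in C, which it already visited at step i = 2.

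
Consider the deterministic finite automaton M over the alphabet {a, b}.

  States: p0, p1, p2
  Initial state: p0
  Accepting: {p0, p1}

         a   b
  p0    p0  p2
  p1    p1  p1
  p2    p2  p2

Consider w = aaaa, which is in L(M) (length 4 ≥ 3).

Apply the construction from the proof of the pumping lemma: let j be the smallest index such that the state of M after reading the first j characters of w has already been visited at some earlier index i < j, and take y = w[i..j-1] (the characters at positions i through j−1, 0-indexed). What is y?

Run of M on w = a a a a:
  step 0: p0  (start)
  step 1: p0  (read a: p0→p0)   ← first repeat (p0 seen earlier)
  step 2: p0  (read a: p0→p0)
  step 3: p0  (read a: p0→p0)
  step 4: p0  (read a: p0→p0)

So i = 0, j = 1, giving x = w[0:0] = ε, y = w[0:1] = a, z = w[1:4] = aaa.
Check: |xy| = 1 ≤ 3 and |y| = 1 ≥ 1. Reading y takes M from p0 back to p0, so every xyⁱz is accepted.

a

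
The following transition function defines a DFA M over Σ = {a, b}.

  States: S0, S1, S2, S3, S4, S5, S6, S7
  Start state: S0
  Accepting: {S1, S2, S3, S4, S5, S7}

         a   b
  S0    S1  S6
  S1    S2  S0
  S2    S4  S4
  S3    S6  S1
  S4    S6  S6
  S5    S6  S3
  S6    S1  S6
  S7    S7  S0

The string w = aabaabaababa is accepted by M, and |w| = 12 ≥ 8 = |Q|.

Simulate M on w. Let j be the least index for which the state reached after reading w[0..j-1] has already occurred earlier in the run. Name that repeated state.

S1

Run of M on w = a a b a a b a a b a b a:
  step 0: S0  (start)
  step 1: S1  (read a: S0→S1)
  step 2: S2  (read a: S1→S2)
  step 3: S4  (read b: S2→S4)
  step 4: S6  (read a: S4→S6)
  step 5: S1  (read a: S6→S1)   ← first repeat (S1 seen earlier)
  step 6: S0  (read b: S1→S0)
  step 7: S1  (read a: S0→S1)
  step 8: S2  (read a: S1→S2)
  step 9: S4  (read b: S2→S4)
  step 10: S6  (read a: S4→S6)
  step 11: S6  (read b: S6→S6)
  step 12: S1  (read a: S6→S1)

The earliest repeat is at step j = 5: M is in S1, which it already visited at step i = 1.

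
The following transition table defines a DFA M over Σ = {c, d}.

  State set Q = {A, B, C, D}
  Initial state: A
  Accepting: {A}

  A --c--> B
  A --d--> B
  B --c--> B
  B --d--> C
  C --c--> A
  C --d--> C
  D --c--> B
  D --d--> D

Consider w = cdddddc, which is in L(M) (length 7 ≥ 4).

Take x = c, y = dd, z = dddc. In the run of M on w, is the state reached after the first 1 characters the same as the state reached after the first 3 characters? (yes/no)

Run of M on the first 3 characters of w = c d d:
  step 0: A  (start)
  step 1: B  (read c: A→B)
  step 2: C  (read d: B→C)
  step 3: C  (read d: C→C)

After x (step 1): B. After xy (step 3): C.
They differ (B ≠ C), so y is not a cycle from the state after x; this split is not the one the pumping-lemma construction produces, and pumping y need not keep the string in L(M).

no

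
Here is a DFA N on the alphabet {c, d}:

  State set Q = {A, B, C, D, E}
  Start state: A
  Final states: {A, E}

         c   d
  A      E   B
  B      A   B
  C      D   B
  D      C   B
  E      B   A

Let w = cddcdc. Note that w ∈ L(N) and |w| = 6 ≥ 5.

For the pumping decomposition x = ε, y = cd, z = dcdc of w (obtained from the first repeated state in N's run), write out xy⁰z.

xy⁰z = xz = ε·dcdc = dcdc.
Reading y = cd takes N from A back to A, so after x the machine is still in A, and z then leads to the accepting state A. Hence dcdc ∈ L(N).

dcdc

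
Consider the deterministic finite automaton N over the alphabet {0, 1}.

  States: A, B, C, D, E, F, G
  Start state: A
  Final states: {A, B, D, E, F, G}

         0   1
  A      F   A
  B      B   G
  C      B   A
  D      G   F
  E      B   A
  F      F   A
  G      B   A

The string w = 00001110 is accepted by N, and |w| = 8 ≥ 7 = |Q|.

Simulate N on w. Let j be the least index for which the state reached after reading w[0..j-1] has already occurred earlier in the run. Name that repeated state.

F

Run of N on w = 0 0 0 0 1 1 1 0:
  step 0: A  (start)
  step 1: F  (read 0: A→F)
  step 2: F  (read 0: F→F)   ← first repeat (F seen earlier)
  step 3: F  (read 0: F→F)
  step 4: F  (read 0: F→F)
  step 5: A  (read 1: F→A)
  step 6: A  (read 1: A→A)
  step 7: A  (read 1: A→A)
  step 8: F  (read 0: A→F)

The earliest repeat is at step j = 2: N is in F, which it already visited at step i = 1.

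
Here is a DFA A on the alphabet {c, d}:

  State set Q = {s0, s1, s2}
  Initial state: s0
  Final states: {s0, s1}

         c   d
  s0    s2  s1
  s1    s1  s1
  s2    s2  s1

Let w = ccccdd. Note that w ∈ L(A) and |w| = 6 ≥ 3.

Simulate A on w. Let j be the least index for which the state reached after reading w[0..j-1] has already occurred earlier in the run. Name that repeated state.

State sequence: s0 -c-> s2 -c-> s2 -c-> s2 -c-> s2 -d-> s1 -d-> s1
First repeat at step 2: s2 was already visited.

The earliest repeat is at step j = 2: A is in s2, which it already visited at step i = 1.
With |Q| = 3, pigeonhole forces a state repeat no later than step 3; the substring read between the first and second visits to that state can be pumped.

s2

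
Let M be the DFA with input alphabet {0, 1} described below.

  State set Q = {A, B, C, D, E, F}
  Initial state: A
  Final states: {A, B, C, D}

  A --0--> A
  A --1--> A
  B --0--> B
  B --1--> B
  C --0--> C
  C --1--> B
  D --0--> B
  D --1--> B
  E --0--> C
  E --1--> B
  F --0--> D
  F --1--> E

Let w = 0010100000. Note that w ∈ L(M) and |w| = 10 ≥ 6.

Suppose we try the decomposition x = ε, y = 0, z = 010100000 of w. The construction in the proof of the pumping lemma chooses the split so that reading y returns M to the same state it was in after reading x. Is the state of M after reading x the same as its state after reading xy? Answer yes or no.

yes

State sequence: A -0-> A

After x (step 0): A. After xy (step 1): A.
They match, so y = 0 drives M around a cycle from A back to itself; pumping y any number of times keeps M in A before reading z, and xyⁱz ∈ L(M) for every i ≥ 0.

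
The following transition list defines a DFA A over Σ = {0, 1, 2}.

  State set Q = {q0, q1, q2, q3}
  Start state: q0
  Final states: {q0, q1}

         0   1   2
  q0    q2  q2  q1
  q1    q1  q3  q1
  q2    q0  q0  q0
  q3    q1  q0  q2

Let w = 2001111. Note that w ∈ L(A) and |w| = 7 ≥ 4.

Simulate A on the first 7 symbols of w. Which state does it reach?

q0

Run of A on the first 7 characters of w = 2 0 0 1 1 1 1:
  step 0: q0  (start)
  step 1: q1  (read 2: q0→q1)
  step 2: q1  (read 0: q1→q1)
  step 3: q1  (read 0: q1→q1)
  step 4: q3  (read 1: q1→q3)
  step 5: q0  (read 1: q3→q0)
  step 6: q2  (read 1: q0→q2)
  step 7: q0  (read 1: q2→q0)

After reading 7 characters, A is in state q0.
(This kind of state-tracing is the core of the pumping-lemma construction: with 4 states, pigeonhole forces a repeat within the first 4 steps.)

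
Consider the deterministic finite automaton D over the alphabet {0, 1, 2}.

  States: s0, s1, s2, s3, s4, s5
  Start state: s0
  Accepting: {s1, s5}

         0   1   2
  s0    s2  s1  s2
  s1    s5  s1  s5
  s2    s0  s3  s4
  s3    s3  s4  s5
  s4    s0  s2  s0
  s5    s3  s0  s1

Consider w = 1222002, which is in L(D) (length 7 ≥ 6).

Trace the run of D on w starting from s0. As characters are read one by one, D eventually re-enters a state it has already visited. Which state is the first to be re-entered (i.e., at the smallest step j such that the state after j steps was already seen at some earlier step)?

s1

Run of D on w = 1 2 2 2 0 0 2:
  step 0: s0  (start)
  step 1: s1  (read 1: s0→s1)
  step 2: s5  (read 2: s1→s5)
  step 3: s1  (read 2: s5→s1)   ← first repeat (s1 seen earlier)
  step 4: s5  (read 2: s1→s5)
  step 5: s3  (read 0: s5→s3)
  step 6: s3  (read 0: s3→s3)
  step 7: s5  (read 2: s3→s5)

The earliest repeat is at step j = 3: D is in s1, which it already visited at step i = 1.
The DFA has 6 states, so the proof of the pumping lemma guarantees a repeated state among the first 6+1 visited; the segment between the two visits is the pumpable y.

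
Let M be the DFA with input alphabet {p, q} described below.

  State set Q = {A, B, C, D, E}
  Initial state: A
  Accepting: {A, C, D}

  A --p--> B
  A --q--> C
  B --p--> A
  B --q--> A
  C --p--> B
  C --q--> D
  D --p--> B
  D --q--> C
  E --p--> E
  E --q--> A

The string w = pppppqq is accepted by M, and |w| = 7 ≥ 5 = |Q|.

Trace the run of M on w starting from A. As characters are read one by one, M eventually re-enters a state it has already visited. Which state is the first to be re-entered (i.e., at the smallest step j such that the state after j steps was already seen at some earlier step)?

State sequence: A -p-> B -p-> A -p-> B -p-> A -p-> B -q-> A -q-> C
First repeat at step 2: A was already visited.

The earliest repeat is at step j = 2: M is in A, which it already visited at step i = 0.
With |Q| = 5, pigeonhole forces a state repeat no later than step 5; the substring read between the first and second visits to that state can be pumped.

A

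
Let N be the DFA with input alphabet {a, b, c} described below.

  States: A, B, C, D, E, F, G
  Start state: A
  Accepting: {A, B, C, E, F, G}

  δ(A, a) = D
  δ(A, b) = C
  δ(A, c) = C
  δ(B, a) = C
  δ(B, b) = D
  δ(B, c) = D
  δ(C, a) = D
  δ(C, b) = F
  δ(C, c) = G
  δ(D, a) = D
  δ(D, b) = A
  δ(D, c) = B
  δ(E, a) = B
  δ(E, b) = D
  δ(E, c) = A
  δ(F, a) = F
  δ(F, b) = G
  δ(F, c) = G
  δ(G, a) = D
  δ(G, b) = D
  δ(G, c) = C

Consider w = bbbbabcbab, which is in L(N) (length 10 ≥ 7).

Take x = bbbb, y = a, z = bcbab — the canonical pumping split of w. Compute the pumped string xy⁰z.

xy⁰z = xz = bbbb·bcbab = bbbbbcbab.
Reading y = a takes N from D back to D, so after x the machine is still in D, and z then leads to the accepting state G. Hence bbbbbcbab ∈ L(N).

bbbbbcbab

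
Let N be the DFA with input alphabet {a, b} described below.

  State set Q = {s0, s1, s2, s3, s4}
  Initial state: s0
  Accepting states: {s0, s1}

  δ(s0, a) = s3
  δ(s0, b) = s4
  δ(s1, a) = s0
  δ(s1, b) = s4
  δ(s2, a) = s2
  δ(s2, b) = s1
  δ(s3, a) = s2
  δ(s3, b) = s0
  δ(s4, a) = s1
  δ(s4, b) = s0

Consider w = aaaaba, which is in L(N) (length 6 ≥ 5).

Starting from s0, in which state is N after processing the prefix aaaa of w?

s2

State sequence: s0 -a-> s3 -a-> s2 -a-> s2 -a-> s2

After reading 4 characters, N is in state s2.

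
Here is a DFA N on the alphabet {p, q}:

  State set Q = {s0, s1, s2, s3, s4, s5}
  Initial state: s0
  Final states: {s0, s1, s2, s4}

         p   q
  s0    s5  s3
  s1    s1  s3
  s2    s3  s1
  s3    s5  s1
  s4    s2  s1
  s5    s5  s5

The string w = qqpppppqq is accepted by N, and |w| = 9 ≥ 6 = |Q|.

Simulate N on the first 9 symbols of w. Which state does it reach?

s1

State sequence: s0 -q-> s3 -q-> s1 -p-> s1 -p-> s1 -p-> s1 -p-> s1 -p-> s1 -q-> s3 -q-> s1

After reading 9 characters, N is in state s1.
(This kind of state-tracing is the core of the pumping-lemma construction: with 6 states, pigeonhole forces a repeat within the first 6 steps.)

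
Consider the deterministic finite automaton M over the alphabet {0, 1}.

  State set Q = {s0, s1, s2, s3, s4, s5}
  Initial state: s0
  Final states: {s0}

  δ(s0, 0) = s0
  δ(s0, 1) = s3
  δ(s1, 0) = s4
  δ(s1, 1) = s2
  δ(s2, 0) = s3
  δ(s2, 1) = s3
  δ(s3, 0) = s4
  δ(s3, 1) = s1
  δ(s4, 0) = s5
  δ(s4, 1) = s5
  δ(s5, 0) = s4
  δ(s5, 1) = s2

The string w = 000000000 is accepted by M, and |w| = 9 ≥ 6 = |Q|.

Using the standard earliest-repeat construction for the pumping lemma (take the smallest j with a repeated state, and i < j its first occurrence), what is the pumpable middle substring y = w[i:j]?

0

Run of M on w = 0 0 0 0 0 0 0 0 0:
  step 0: s0  (start)
  step 1: s0  (read 0: s0→s0)   ← first repeat (s0 seen earlier)
  step 2: s0  (read 0: s0→s0)
  step 3: s0  (read 0: s0→s0)
  step 4: s0  (read 0: s0→s0)
  step 5: s0  (read 0: s0→s0)
  step 6: s0  (read 0: s0→s0)
  step 7: s0  (read 0: s0→s0)
  step 8: s0  (read 0: s0→s0)
  step 9: s0  (read 0: s0→s0)

So i = 0, j = 1, giving x = w[0:0] = ε, y = w[0:1] = 0, z = w[1:9] = 00000000.
Check: |xy| = 1 ≤ 6 and |y| = 1 ≥ 1. Reading y takes M from s0 back to s0, so every xyⁱz is accepted.
The DFA has 6 states, so the proof of the pumping lemma guarantees a repeated state among the first 6+1 visited; the segment between the two visits is the pumpable y.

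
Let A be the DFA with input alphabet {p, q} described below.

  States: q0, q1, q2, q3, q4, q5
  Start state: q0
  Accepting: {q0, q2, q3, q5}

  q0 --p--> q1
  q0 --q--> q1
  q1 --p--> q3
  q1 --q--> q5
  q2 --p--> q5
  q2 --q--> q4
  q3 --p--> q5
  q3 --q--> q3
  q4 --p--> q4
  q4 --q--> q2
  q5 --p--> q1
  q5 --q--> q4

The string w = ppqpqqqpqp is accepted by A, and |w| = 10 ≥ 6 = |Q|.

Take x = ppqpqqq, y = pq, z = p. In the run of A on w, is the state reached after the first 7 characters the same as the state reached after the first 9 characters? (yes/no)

State sequence: q0 -p-> q1 -p-> q3 -q-> q3 -p-> q5 -q-> q4 -q-> q2 -q-> q4 -p-> q4 -q-> q2

After x (step 7): q4. After xy (step 9): q2.
They differ (q4 ≠ q2), so y is not a cycle from the state after x; this split is not the one the pumping-lemma construction produces, and pumping y need not keep the string in L(A).

no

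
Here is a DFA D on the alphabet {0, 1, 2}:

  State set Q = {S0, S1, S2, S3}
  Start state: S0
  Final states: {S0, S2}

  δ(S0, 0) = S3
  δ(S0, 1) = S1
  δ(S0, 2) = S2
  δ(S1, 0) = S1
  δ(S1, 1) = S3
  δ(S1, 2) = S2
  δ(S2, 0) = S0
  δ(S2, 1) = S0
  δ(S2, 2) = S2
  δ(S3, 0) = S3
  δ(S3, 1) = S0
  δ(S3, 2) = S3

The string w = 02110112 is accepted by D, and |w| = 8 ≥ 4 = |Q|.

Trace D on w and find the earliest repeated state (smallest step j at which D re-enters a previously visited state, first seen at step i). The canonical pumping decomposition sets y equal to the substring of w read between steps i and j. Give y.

2

Run of D on w = 0 2 1 1 0 1 1 2:
  step 0: S0  (start)
  step 1: S3  (read 0: S0→S3)
  step 2: S3  (read 2: S3→S3)   ← first repeat (S3 seen earlier)
  step 3: S0  (read 1: S3→S0)
  step 4: S1  (read 1: S0→S1)
  step 5: S1  (read 0: S1→S1)
  step 6: S3  (read 1: S1→S3)
  step 7: S0  (read 1: S3→S0)
  step 8: S2  (read 2: S0→S2)

So i = 1, j = 2, giving x = w[0:1] = 0, y = w[1:2] = 2, z = w[2:8] = 110112.
Check: |xy| = 2 ≤ 4 and |y| = 1 ≥ 1. Reading y takes D from S3 back to S3, so every xyⁱz is accepted.
With |Q| = 4, pigeonhole forces a state repeat no later than step 4; the substring read between the first and second visits to that state can be pumped.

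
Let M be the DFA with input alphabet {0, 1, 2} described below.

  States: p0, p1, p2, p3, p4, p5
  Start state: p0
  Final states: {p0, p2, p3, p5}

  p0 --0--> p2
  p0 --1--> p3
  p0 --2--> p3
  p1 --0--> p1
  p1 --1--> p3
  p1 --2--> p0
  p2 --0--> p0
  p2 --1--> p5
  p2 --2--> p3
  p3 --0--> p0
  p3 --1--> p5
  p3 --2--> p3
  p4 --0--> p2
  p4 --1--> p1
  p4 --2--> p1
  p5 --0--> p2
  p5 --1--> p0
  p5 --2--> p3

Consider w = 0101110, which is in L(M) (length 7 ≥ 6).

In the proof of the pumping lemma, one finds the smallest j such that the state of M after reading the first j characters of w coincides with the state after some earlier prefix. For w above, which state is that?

State sequence: p0 -0-> p2 -1-> p5 -0-> p2 -1-> p5 -1-> p0 -1-> p3 -0-> p0
First repeat at step 3: p2 was already visited.

The earliest repeat is at step j = 3: M is in p2, which it already visited at step i = 1.

p2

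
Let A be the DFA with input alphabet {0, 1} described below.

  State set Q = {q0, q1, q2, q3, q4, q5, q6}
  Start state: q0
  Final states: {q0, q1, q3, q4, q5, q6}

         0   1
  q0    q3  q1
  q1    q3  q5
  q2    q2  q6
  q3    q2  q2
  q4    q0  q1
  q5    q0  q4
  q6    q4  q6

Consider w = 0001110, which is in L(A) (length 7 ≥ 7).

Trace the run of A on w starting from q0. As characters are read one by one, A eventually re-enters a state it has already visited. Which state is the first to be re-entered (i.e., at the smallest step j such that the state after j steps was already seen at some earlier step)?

q2

Run of A on w = 0 0 0 1 1 1 0:
  step 0: q0  (start)
  step 1: q3  (read 0: q0→q3)
  step 2: q2  (read 0: q3→q2)
  step 3: q2  (read 0: q2→q2)   ← first repeat (q2 seen earlier)
  step 4: q6  (read 1: q2→q6)
  step 5: q6  (read 1: q6→q6)
  step 6: q6  (read 1: q6→q6)
  step 7: q4  (read 0: q6→q4)

The earliest repeat is at step j = 3: A is in q2, which it already visited at step i = 2.
With |Q| = 7, pigeonhole forces a state repeat no later than step 7; the substring read between the first and second visits to that state can be pumped.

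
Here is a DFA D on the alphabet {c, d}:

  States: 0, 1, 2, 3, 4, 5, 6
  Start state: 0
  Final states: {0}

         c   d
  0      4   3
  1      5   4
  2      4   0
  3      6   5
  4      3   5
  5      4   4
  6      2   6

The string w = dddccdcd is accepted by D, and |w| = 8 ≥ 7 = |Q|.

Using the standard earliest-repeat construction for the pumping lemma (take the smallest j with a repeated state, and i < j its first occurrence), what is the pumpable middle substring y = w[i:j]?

Run of D on w = d d d c c d c d:
  step 0: 0  (start)
  step 1: 3  (read d: 0→3)
  step 2: 5  (read d: 3→5)
  step 3: 4  (read d: 5→4)
  step 4: 3  (read c: 4→3)   ← first repeat (3 seen earlier)
  step 5: 6  (read c: 3→6)
  step 6: 6  (read d: 6→6)
  step 7: 2  (read c: 6→2)
  step 8: 0  (read d: 2→0)

So i = 1, j = 4, giving x = w[0:1] = d, y = w[1:4] = ddc, z = w[4:8] = cdcd.
Check: |xy| = 4 ≤ 7 and |y| = 3 ≥ 1. Reading y takes D from 3 back to 3, so every xyⁱz is accepted.
The DFA has 7 states, so the proof of the pumping lemma guarantees a repeated state among the first 7+1 visited; the segment between the two visits is the pumpable y.

ddc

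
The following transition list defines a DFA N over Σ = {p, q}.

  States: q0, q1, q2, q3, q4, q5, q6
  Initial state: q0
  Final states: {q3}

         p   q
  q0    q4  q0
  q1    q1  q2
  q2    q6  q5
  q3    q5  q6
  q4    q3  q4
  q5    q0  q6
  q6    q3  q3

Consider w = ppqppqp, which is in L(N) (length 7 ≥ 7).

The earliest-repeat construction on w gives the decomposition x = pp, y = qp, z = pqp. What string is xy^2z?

xy^2z = pp·qp·qp·pqp = ppqpqppqp.
Reading y = qp takes N from q3 back to q3, so after x·y·y the machine is still in q3, and z then leads to the accepting state q3. Hence ppqpqppqp ∈ L(N).

ppqpqppqp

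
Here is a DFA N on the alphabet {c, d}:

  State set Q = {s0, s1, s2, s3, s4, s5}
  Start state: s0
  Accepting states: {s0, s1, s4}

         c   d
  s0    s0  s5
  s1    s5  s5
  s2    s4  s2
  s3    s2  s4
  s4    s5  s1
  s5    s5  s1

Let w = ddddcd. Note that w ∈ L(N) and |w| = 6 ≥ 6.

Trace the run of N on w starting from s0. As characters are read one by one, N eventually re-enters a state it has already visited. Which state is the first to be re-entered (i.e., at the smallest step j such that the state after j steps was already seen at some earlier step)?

s5

Run of N on w = d d d d c d:
  step 0: s0  (start)
  step 1: s5  (read d: s0→s5)
  step 2: s1  (read d: s5→s1)
  step 3: s5  (read d: s1→s5)   ← first repeat (s5 seen earlier)
  step 4: s1  (read d: s5→s1)
  step 5: s5  (read c: s1→s5)
  step 6: s1  (read d: s5→s1)

The earliest repeat is at step j = 3: N is in s5, which it already visited at step i = 1.
With |Q| = 6, pigeonhole forces a state repeat no later than step 6; the substring read between the first and second visits to that state can be pumped.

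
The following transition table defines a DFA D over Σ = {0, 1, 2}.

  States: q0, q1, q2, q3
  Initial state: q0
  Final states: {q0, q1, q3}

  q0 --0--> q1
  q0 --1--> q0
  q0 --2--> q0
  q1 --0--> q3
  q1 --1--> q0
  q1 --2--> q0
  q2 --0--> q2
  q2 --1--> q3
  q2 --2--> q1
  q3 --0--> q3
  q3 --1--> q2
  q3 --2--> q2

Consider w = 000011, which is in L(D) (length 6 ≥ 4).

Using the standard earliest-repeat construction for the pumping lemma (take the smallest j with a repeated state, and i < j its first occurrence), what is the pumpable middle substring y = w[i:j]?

State sequence: q0 -0-> q1 -0-> q3 -0-> q3 -0-> q3 -1-> q2 -1-> q3
First repeat at step 3: q3 was already visited.

So i = 2, j = 3, giving x = w[0:2] = 00, y = w[2:3] = 0, z = w[3:6] = 011.
Check: |xy| = 3 ≤ 4 and |y| = 1 ≥ 1. Reading y takes D from q3 back to q3, so every xyⁱz is accepted.

0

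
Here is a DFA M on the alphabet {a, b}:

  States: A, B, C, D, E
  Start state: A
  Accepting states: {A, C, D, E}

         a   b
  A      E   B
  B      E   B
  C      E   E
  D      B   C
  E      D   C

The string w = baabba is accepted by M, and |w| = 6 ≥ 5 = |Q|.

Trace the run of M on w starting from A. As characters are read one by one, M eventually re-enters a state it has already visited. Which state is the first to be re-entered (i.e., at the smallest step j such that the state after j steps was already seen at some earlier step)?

Run of M on w = b a a b b a:
  step 0: A  (start)
  step 1: B  (read b: A→B)
  step 2: E  (read a: B→E)
  step 3: D  (read a: E→D)
  step 4: C  (read b: D→C)
  step 5: E  (read b: C→E)   ← first repeat (E seen earlier)
  step 6: D  (read a: E→D)

The earliest repeat is at step j = 5: M is in E, which it already visited at step i = 2.
Pumping length from the standard proof: p = 5 (the number of states). The repeated state found above gives |xy| = j ≤ 5 and |y| = j − i ≥ 1.

E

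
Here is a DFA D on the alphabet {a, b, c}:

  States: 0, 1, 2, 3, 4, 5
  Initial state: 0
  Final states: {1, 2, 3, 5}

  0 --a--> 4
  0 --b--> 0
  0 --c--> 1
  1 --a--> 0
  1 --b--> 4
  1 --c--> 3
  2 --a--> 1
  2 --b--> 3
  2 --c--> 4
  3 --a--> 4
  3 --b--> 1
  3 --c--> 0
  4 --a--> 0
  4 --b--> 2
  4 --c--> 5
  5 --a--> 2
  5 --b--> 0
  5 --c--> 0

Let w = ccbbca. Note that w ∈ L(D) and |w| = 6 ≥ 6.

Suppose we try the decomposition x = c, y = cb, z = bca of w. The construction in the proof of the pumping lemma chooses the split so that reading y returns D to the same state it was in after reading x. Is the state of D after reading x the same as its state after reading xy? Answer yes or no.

yes

Run of D on the first 3 characters of w = c c b:
  step 0: 0  (start)
  step 1: 1  (read c: 0→1)
  step 2: 3  (read c: 1→3)
  step 3: 1  (read b: 3→1)

After x (step 1): 1. After xy (step 3): 1.
They match, so y = cb drives D around a cycle from 1 back to itself; pumping y any number of times keeps D in 1 before reading z, and xyⁱz ∈ L(D) for every i ≥ 0.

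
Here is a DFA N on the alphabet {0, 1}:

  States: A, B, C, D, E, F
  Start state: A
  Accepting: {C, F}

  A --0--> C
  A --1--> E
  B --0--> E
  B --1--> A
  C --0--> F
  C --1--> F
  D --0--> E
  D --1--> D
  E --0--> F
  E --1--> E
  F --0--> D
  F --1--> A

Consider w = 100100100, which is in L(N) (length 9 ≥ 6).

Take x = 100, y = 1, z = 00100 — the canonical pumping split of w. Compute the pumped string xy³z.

xy^3z = 100·1·1·1·00100 = 10011100100.
Reading y = 1 takes N from D back to D, so after x·y·y·y the machine is still in D, and z then leads to the accepting state F. Hence 10011100100 ∈ L(N).

10011100100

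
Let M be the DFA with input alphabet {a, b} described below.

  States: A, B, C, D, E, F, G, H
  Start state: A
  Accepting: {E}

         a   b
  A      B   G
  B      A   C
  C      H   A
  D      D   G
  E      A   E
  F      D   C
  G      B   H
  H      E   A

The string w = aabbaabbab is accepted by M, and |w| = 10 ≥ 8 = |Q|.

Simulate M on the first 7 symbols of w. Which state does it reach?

Run of M on the first 7 characters of w = a a b b a a b:
  step 0: A  (start)
  step 1: B  (read a: A→B)
  step 2: A  (read a: B→A)
  step 3: G  (read b: A→G)
  step 4: H  (read b: G→H)
  step 5: E  (read a: H→E)
  step 6: A  (read a: E→A)
  step 7: G  (read b: A→G)

After reading 7 characters, M is in state G.

G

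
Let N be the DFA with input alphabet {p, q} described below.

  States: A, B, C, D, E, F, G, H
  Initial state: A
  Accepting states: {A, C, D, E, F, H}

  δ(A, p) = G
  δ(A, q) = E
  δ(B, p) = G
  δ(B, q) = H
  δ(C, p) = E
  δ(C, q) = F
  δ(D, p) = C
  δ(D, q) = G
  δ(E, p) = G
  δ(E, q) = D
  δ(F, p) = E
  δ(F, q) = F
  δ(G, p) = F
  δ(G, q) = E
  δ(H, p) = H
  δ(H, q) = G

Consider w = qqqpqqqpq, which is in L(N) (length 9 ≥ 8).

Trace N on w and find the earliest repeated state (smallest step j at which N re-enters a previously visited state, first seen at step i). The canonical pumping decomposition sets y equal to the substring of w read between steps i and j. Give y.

State sequence: A -q-> E -q-> D -q-> G -p-> F -q-> F -q-> F -q-> F -p-> E -q-> D
First repeat at step 5: F was already visited.

So i = 4, j = 5, giving x = w[0:4] = qqqp, y = w[4:5] = q, z = w[5:9] = qqpq.
Check: |xy| = 5 ≤ 8 and |y| = 1 ≥ 1. Reading y takes N from F back to F, so every xyⁱz is accepted.
The DFA has 8 states, so the proof of the pumping lemma guarantees a repeated state among the first 8+1 visited; the segment between the two visits is the pumpable y.

q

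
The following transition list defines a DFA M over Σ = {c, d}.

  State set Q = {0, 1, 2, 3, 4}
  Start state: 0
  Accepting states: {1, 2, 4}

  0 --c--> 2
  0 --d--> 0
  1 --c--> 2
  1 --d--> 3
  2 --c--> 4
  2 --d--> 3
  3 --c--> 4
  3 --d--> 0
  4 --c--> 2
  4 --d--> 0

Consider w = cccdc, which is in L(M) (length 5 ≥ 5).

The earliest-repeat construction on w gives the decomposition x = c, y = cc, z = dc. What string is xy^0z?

xy⁰z = xz = c·dc = cdc.
Reading y = cc takes M from 2 back to 2, so after x the machine is still in 2, and z then leads to the accepting state 4. Hence cdc ∈ L(M).

cdc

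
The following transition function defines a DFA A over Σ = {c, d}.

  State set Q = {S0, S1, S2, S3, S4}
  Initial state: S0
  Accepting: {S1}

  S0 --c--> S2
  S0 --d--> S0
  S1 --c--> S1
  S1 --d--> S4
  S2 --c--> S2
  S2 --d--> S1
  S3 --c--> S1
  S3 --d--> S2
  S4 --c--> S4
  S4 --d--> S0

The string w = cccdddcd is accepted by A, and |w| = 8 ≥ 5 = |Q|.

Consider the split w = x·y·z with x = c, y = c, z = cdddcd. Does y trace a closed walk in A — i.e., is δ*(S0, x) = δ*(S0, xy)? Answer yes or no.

State sequence: S0 -c-> S2 -c-> S2

After x (step 1): S2. After xy (step 2): S2.
They match, so y = c drives A around a cycle from S2 back to itself; pumping y any number of times keeps A in S2 before reading z, and xyⁱz ∈ L(A) for every i ≥ 0.

yes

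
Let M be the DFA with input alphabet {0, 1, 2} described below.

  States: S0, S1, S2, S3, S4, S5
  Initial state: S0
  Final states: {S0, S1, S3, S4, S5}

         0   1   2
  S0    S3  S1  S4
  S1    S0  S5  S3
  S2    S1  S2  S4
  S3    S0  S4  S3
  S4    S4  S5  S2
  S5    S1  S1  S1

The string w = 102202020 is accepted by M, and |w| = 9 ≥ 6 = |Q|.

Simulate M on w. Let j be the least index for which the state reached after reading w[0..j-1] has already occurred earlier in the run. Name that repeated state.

S0

State sequence: S0 -1-> S1 -0-> S0 -2-> S4 -2-> S2 -0-> S1 -2-> S3 -0-> S0 -2-> S4 -0-> S4
First repeat at step 2: S0 was already visited.

The earliest repeat is at step j = 2: M is in S0, which it already visited at step i = 0.
Pumping length from the standard proof: p = 6 (the number of states). The repeated state found above gives |xy| = j ≤ 6 and |y| = j − i ≥ 1.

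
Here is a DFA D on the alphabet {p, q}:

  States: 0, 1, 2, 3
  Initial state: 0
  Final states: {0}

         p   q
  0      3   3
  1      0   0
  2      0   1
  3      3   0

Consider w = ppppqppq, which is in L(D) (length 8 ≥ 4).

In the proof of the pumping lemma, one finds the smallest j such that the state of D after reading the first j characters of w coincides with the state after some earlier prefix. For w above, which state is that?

3

Run of D on w = p p p p q p p q:
  step 0: 0  (start)
  step 1: 3  (read p: 0→3)
  step 2: 3  (read p: 3→3)   ← first repeat (3 seen earlier)
  step 3: 3  (read p: 3→3)
  step 4: 3  (read p: 3→3)
  step 5: 0  (read q: 3→0)
  step 6: 3  (read p: 0→3)
  step 7: 3  (read p: 3→3)
  step 8: 0  (read q: 3→0)

The earliest repeat is at step j = 2: D is in 3, which it already visited at step i = 1.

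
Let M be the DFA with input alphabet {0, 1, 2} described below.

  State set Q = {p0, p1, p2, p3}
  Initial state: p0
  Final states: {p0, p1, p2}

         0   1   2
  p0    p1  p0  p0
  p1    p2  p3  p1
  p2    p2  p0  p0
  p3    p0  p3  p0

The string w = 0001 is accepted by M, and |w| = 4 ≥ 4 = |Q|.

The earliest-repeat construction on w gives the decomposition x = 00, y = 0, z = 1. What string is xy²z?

00001

xy^2z = 00·0·0·1 = 00001.
Reading y = 0 takes M from p2 back to p2, so after x·y·y the machine is still in p2, and z then leads to the accepting state p0. Hence 00001 ∈ L(M).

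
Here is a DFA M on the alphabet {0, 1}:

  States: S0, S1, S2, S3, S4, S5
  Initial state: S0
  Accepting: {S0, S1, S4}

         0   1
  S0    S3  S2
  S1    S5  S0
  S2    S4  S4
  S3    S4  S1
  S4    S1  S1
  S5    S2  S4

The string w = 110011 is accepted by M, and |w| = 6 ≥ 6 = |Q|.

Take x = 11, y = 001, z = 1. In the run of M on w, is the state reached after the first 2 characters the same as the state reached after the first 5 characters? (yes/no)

Run of M on the first 5 characters of w = 1 1 0 0 1:
  step 0: S0  (start)
  step 1: S2  (read 1: S0→S2)
  step 2: S4  (read 1: S2→S4)
  step 3: S1  (read 0: S4→S1)
  step 4: S5  (read 0: S1→S5)
  step 5: S4  (read 1: S5→S4)

After x (step 2): S4. After xy (step 5): S4.
They match, so y = 001 drives M around a cycle from S4 back to itself; pumping y any number of times keeps M in S4 before reading z, and xyⁱz ∈ L(M) for every i ≥ 0.

yes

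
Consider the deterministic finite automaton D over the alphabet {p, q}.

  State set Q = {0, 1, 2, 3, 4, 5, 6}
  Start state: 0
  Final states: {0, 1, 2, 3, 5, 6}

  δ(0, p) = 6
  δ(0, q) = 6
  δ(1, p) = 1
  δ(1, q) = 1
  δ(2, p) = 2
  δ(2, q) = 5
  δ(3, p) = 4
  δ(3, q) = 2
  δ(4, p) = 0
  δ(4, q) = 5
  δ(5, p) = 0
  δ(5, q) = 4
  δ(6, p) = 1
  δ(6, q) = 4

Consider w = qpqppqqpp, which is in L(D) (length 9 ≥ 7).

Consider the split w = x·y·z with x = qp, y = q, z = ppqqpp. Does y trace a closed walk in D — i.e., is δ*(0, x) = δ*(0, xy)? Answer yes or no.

State sequence: 0 -q-> 6 -p-> 1 -q-> 1

After x (step 2): 1. After xy (step 3): 1.
They match, so y = q drives D around a cycle from 1 back to itself; pumping y any number of times keeps D in 1 before reading z, and xyⁱz ∈ L(D) for every i ≥ 0.

yes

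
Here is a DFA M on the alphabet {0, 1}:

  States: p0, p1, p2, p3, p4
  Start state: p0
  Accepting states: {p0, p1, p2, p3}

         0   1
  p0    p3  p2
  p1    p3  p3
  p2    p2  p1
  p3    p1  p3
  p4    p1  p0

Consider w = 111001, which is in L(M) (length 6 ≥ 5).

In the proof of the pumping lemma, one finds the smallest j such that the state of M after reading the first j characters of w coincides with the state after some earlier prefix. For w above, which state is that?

Run of M on w = 1 1 1 0 0 1:
  step 0: p0  (start)
  step 1: p2  (read 1: p0→p2)
  step 2: p1  (read 1: p2→p1)
  step 3: p3  (read 1: p1→p3)
  step 4: p1  (read 0: p3→p1)   ← first repeat (p1 seen earlier)
  step 5: p3  (read 0: p1→p3)
  step 6: p3  (read 1: p3→p3)

The earliest repeat is at step j = 4: M is in p1, which it already visited at step i = 2.
The DFA has 5 states, so the proof of the pumping lemma guarantees a repeated state among the first 5+1 visited; the segment between the two visits is the pumpable y.

p1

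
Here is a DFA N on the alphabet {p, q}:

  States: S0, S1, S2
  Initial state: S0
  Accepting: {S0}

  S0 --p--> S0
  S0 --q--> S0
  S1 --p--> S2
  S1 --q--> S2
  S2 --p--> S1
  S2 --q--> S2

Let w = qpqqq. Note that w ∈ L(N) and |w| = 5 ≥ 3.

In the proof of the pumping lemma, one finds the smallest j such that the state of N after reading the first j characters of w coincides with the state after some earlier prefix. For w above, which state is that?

S0

Run of N on w = q p q q q:
  step 0: S0  (start)
  step 1: S0  (read q: S0→S0)   ← first repeat (S0 seen earlier)
  step 2: S0  (read p: S0→S0)
  step 3: S0  (read q: S0→S0)
  step 4: S0  (read q: S0→S0)
  step 5: S0  (read q: S0→S0)

The earliest repeat is at step j = 1: N is in S0, which it already visited at step i = 0.
With |Q| = 3, pigeonhole forces a state repeat no later than step 3; the substring read between the first and second visits to that state can be pumped.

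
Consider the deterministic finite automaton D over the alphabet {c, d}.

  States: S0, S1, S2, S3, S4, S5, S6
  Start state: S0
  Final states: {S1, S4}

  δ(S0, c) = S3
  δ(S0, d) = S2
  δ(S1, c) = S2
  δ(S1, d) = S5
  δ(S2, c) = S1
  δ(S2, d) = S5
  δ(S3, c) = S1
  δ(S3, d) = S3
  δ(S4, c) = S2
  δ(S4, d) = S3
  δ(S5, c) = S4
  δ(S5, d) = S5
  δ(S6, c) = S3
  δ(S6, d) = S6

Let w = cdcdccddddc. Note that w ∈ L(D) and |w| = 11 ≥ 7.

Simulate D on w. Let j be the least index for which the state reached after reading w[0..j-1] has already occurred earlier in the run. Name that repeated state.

S3

Run of D on w = c d c d c c d d d d c:
  step 0: S0  (start)
  step 1: S3  (read c: S0→S3)
  step 2: S3  (read d: S3→S3)   ← first repeat (S3 seen earlier)
  step 3: S1  (read c: S3→S1)
  step 4: S5  (read d: S1→S5)
  step 5: S4  (read c: S5→S4)
  step 6: S2  (read c: S4→S2)
  step 7: S5  (read d: S2→S5)
  step 8: S5  (read d: S5→S5)
  step 9: S5  (read d: S5→S5)
  step 10: S5  (read d: S5→S5)
  step 11: S4  (read c: S5→S4)

The earliest repeat is at step j = 2: D is in S3, which it already visited at step i = 1.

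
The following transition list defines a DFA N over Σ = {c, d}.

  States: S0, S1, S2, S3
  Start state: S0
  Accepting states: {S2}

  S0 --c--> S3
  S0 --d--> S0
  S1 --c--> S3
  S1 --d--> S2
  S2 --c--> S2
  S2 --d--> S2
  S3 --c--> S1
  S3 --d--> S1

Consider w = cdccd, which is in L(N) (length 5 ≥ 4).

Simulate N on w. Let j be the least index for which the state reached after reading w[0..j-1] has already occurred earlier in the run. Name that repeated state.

S3

Run of N on w = c d c c d:
  step 0: S0  (start)
  step 1: S3  (read c: S0→S3)
  step 2: S1  (read d: S3→S1)
  step 3: S3  (read c: S1→S3)   ← first repeat (S3 seen earlier)
  step 4: S1  (read c: S3→S1)
  step 5: S2  (read d: S1→S2)

The earliest repeat is at step j = 3: N is in S3, which it already visited at step i = 1.
The DFA has 4 states, so the proof of the pumping lemma guarantees a repeated state among the first 4+1 visited; the segment between the two visits is the pumpable y.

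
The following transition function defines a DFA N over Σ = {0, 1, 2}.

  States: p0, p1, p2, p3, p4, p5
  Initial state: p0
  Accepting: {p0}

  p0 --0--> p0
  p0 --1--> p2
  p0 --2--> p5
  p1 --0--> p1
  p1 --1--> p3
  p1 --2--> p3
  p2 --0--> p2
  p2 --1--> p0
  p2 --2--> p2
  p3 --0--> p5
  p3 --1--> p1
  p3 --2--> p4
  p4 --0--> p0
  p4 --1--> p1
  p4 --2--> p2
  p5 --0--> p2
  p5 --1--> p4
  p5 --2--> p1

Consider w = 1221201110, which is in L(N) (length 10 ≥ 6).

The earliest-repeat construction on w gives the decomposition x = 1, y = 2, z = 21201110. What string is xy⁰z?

121201110

xy⁰z = xz = 1·21201110 = 121201110.
Reading y = 2 takes N from p2 back to p2, so after x the machine is still in p2, and z then leads to the accepting state p0. Hence 121201110 ∈ L(N).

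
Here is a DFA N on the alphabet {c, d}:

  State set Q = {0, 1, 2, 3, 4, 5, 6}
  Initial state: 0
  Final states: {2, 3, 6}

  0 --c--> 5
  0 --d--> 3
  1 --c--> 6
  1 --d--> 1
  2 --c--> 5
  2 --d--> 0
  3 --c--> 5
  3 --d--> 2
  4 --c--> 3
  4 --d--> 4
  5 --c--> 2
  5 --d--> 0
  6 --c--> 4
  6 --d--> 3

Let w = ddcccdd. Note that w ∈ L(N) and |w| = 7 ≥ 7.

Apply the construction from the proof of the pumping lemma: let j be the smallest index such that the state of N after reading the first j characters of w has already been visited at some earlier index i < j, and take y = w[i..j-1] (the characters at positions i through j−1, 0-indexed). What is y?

cc

Run of N on w = d d c c c d d:
  step 0: 0  (start)
  step 1: 3  (read d: 0→3)
  step 2: 2  (read d: 3→2)
  step 3: 5  (read c: 2→5)
  step 4: 2  (read c: 5→2)   ← first repeat (2 seen earlier)
  step 5: 5  (read c: 2→5)
  step 6: 0  (read d: 5→0)
  step 7: 3  (read d: 0→3)

So i = 2, j = 4, giving x = w[0:2] = dd, y = w[2:4] = cc, z = w[4:7] = cdd.
Check: |xy| = 4 ≤ 7 and |y| = 2 ≥ 1. Reading y takes N from 2 back to 2, so every xyⁱz is accepted.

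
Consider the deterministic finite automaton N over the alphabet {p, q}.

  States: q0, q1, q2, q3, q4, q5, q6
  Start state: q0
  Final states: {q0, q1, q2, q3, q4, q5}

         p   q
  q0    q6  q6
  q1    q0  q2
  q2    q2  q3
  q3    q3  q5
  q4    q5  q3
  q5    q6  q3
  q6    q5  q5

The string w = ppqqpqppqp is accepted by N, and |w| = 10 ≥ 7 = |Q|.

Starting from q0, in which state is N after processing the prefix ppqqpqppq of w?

Run of N on the first 9 characters of w = p p q q p q p p q:
  step 0: q0  (start)
  step 1: q6  (read p: q0→q6)
  step 2: q5  (read p: q6→q5)
  step 3: q3  (read q: q5→q3)
  step 4: q5  (read q: q3→q5)
  step 5: q6  (read p: q5→q6)
  step 6: q5  (read q: q6→q5)
  step 7: q6  (read p: q5→q6)
  step 8: q5  (read p: q6→q5)
  step 9: q3  (read q: q5→q3)

After reading 9 characters, N is in state q3.

q3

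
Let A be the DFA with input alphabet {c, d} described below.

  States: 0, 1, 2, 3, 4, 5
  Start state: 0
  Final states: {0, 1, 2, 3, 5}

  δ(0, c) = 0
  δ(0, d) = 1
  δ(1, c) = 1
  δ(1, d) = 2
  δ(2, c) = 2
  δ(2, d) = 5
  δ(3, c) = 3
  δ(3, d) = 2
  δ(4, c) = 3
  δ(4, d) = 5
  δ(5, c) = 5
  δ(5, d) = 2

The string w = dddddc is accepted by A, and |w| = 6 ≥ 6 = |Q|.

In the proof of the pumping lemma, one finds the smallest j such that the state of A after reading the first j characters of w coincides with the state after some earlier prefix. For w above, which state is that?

Run of A on w = d d d d d c:
  step 0: 0  (start)
  step 1: 1  (read d: 0→1)
  step 2: 2  (read d: 1→2)
  step 3: 5  (read d: 2→5)
  step 4: 2  (read d: 5→2)   ← first repeat (2 seen earlier)
  step 5: 5  (read d: 2→5)
  step 6: 5  (read c: 5→5)

The earliest repeat is at step j = 4: A is in 2, which it already visited at step i = 2.
With |Q| = 6, pigeonhole forces a state repeat no later than step 6; the substring read between the first and second visits to that state can be pumped.

2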